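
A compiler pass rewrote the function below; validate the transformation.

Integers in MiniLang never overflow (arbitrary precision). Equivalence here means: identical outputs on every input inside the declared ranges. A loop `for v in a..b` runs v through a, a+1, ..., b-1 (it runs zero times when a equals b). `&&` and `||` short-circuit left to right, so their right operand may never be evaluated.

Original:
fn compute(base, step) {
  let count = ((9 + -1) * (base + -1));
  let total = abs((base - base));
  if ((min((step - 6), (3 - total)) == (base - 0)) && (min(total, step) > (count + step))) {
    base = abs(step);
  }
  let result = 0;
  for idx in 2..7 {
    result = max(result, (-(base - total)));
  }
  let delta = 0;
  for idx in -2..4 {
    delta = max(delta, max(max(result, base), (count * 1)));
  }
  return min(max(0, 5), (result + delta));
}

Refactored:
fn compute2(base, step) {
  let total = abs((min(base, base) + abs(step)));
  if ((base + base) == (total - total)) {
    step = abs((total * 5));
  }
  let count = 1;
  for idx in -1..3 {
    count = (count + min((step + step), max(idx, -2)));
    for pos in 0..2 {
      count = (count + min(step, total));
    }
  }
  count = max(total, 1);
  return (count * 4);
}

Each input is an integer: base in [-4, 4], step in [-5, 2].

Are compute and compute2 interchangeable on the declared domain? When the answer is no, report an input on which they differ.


Not equivalent: base=-4, step=-5 separates them (5 vs 4).
compute: count becomes -40; next total becomes 0; next ((min((step - 6), (3 - total)) == (base - 0)) && (min(total, step) > (count + step))) evaluates to false; next result becomes 0; next at idx=2:; next result becomes 4; next at idx=3:; next result becomes 4; next at idx=4:; next result becomes 4; next at idx=5:; next result becomes 4; next at idx=6:; next result becomes 4; next delta becomes 0; next at idx=-2:; next delta becomes 4; next at idx=-1:; next delta becomes 4; next at idx=0:; next delta becomes 4; next at idx=1:; next delta becomes 4; next at idx=2:; next delta becomes 4; next at idx=3:; next delta becomes 4; next final value 5
compute2: total becomes 1; next ((base + base) == (total - total)) evaluates to false; next count becomes 1; next at idx=-1:; next count becomes -9; next at pos=0:; next count becomes -14; next at pos=1:; next count becomes -19; next at idx=0:; next count becomes -29; next at pos=0:; next count becomes -34; next at pos=1:; next count becomes -39; next at idx=1:; next count becomes -49; next at pos=0:; next count becomes -54; next at pos=1:; next count becomes -59; next at idx=2:; next count becomes -69; next at pos=0:; next count becomes -74; next at pos=1:; next count becomes -79; next count becomes 1; next final value 4
verdict: not equivalent; witness: base=-4, step=-5


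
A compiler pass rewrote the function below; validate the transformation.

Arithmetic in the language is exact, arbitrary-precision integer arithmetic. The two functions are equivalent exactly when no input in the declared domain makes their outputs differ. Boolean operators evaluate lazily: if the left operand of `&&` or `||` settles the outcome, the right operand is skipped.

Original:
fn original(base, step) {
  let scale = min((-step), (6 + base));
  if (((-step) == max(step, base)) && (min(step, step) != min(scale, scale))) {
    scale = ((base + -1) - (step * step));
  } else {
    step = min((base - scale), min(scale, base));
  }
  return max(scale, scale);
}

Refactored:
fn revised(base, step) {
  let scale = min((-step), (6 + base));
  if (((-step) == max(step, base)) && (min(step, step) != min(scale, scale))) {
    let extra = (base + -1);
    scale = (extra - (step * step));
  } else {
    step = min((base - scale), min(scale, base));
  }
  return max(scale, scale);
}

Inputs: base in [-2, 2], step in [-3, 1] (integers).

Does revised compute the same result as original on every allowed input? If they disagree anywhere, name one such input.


This is a faithful refactor — statement counts differ; and local variable names differ, but the computed results match everywhere.
Spot check at base=1, step=0 — original: scale=0, then (((-step) == max(step, base)) && (min(step, step) != min(scale, scale))) is false, then step=0, then returns 0. revised: scale=0, then (((-step) == max(step, base)) && (min(step, step) != min(scale, scale))) is false, then step=0, then returns 0. Both give 0.
Sweeping the whole domain (25 inputs) finds no disagreement.
verdict: equivalent


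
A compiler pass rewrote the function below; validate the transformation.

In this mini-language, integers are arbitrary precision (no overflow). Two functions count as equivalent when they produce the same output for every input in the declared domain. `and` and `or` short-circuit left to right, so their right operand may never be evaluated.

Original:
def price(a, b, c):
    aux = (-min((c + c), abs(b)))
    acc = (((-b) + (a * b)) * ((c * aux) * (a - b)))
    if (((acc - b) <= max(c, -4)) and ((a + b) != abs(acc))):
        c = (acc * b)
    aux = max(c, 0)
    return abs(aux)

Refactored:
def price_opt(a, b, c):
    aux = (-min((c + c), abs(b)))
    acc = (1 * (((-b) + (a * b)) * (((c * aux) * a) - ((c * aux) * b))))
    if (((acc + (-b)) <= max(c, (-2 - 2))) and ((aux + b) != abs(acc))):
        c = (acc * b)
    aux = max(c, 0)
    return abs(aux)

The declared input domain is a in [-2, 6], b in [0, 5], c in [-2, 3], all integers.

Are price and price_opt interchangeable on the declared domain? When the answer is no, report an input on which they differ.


The rewrite breaks on a=-2, b=0, c=1, where the results are 0 and 1.
price: aux becomes 0; next acc becomes 0; next (((acc - b) <= max(c, -4)) and ((a + b) != abs(acc))) evaluates to true; next c becomes 0; next aux becomes 0; next final value 0
price_opt: aux becomes 0; next acc becomes 0; next (((acc + (-b)) <= max(c, (-2 - 2))) and ((aux + b) != abs(acc))) evaluates to false; next aux becomes 1; next final value 1
verdict: not equivalent; witness: a=-2, b=0, c=1


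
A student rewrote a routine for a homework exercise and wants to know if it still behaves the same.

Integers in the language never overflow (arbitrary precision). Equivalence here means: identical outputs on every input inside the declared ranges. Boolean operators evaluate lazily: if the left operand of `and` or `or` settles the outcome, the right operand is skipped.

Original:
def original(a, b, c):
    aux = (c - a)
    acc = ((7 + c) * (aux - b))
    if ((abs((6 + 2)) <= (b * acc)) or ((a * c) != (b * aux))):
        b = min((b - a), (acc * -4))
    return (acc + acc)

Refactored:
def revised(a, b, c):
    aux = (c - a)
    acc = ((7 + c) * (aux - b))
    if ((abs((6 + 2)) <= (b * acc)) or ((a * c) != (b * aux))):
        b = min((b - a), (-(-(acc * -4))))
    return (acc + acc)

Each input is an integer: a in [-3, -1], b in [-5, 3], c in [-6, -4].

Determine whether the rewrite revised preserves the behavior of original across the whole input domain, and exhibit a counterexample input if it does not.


Side by side, the visible changes include: same computation, different form.
One worked example (a=-3, b=3, c=-5) — original: aux = -2; acc = -10; ((abs((6 + 2)) <= (b * acc)) or ((a * c) != (b * aux))) -> true; b = 6; return -20; revised: aux = -2; acc = -10; ((abs((6 + 2)) <= (b * acc)) or ((a * c) != (b * aux))) -> true; b = 6; return -20; agreement on -20.
An exhaustive pass over the 81 declared inputs shows identical outputs.
verdict: equivalent


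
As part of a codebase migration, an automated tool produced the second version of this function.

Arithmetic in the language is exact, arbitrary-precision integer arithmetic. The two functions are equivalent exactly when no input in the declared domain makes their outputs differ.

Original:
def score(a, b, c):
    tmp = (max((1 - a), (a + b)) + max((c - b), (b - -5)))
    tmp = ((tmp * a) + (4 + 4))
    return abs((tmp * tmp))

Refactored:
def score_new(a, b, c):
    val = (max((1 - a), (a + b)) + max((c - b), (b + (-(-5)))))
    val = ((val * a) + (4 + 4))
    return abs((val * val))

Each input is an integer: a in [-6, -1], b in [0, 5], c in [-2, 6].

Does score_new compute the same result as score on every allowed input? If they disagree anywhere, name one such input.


This is a faithful refactor — local variable names differ, plus arithmetic usage differs, but the computed results match everywhere.
Tracing a=-4, b=5, c=0: score: tmp = 15; tmp = -52; return 2704 | score_new: val = 15; val = -52; return 2704 — matching result 2704.
Every one of the 324 inputs gives matching results.
verdict: equivalent


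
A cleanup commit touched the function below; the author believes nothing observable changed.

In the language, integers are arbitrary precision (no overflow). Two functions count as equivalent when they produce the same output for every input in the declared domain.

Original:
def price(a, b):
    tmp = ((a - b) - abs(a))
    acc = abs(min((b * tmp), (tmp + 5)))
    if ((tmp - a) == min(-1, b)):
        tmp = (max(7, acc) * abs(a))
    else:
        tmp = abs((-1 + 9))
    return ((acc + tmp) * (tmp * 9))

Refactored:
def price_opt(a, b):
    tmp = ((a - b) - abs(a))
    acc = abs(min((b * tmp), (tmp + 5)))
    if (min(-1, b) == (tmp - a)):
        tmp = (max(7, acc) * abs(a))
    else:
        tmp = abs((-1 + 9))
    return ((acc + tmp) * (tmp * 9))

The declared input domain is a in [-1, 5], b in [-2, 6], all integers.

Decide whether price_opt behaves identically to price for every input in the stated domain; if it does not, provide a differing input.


The two versions differ — the changes include same computation, different form.
As a probe, take a=1, b=-2: price runs tmp=2, then acc=4, then ((tmp - a) == min(-1, b)) is false, then tmp=8, then returns 864; price_opt runs tmp=2, then acc=4, then (min(-1, b) == (tmp - a)) is false, then tmp=8, then returns 864; both end at 864.
Checked all 63 inputs in the declared domain: the outputs agree on every one.
verdict: equivalent


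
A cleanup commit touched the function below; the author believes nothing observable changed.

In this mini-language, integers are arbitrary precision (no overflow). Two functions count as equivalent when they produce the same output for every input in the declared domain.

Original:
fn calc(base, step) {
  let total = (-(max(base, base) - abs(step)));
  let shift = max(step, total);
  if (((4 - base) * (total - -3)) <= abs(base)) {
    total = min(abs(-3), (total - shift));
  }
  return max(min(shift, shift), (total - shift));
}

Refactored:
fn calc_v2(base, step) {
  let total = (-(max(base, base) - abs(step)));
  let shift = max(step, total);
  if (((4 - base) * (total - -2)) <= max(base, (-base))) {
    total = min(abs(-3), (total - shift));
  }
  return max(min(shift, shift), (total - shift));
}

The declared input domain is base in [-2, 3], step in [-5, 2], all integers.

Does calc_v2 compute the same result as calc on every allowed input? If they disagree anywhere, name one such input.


Not equivalent: base=2, step=-1 separates them (0 vs 1).
calc: total=-1, then shift=-1, then (((4 - base) * (total - -3)) <= abs(base)) is false, then returns 0
calc_v2: total=-1, then shift=-1, then (((4 - base) * (total - -2)) <= max(base, (-base))) is true, then total=0, then returns 1
verdict: not equivalent; witness: base=2, step=-1


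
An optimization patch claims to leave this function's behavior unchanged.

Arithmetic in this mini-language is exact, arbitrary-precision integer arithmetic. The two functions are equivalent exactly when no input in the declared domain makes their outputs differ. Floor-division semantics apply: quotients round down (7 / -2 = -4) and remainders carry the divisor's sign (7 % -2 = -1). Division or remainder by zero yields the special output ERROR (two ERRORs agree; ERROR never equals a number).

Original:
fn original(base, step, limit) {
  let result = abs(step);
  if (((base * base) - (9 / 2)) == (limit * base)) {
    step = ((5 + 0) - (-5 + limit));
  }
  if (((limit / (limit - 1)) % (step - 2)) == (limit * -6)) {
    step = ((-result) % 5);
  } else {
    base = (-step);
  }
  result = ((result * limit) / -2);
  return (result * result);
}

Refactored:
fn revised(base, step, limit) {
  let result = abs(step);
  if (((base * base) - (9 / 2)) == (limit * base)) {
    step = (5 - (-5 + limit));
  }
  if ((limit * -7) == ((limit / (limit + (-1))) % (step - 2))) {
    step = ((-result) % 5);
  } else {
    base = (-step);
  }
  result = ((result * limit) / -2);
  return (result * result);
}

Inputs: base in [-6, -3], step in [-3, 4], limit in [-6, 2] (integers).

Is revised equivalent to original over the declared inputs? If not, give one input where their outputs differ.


Although `-6` became `-7`, no input in the stated domain can expose it; all 288 inputs agree.
verdict: equivalent


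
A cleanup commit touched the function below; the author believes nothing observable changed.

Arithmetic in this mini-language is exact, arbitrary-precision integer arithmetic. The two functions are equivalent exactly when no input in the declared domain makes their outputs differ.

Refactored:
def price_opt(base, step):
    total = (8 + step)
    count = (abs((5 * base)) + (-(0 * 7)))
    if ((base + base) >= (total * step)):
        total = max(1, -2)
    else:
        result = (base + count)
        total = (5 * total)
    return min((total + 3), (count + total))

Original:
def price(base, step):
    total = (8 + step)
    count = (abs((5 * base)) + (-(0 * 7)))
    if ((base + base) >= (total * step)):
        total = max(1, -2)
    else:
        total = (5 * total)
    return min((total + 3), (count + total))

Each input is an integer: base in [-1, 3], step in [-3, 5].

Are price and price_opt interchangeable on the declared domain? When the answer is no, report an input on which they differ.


Side by side, the visible changes include: local variable names differ; arithmetic usage differs; statement counts differ.
Spot check at base=0, step=-2 — price: total=6, then count=0, then ((base + base) >= (total * step)) is true, then total=1, then returns 1. price_opt: total=6, then count=0, then ((base + base) >= (total * step)) is true, then total=1, then returns 1. Both give 1.
Checked all 45 inputs in the declared domain: the outputs agree on every one.
verdict: equivalent


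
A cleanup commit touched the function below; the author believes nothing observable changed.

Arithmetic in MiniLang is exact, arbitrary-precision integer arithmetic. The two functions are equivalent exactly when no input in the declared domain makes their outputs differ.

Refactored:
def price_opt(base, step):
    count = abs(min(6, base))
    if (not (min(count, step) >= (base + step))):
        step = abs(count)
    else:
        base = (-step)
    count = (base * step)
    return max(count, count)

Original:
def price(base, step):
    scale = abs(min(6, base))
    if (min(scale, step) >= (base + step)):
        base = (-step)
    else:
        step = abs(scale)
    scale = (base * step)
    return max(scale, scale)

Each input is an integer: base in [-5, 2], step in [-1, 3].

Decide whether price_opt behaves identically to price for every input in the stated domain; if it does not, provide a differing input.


The two are interchangeable: local variable names differ; boolean connective usage differs, and every declared input agrees.
As a probe, take base=-2, step=0: price runs scale = 2; (min(scale, step) >= (base + step)) -> true; base = 0; scale = 0; return 0; price_opt runs count = 2; (not (min(count, step) >= (base + step))) -> false; base = 0; count = 0; return 0; both end at 0.
Every one of the 40 inputs gives matching results.
verdict: equivalent


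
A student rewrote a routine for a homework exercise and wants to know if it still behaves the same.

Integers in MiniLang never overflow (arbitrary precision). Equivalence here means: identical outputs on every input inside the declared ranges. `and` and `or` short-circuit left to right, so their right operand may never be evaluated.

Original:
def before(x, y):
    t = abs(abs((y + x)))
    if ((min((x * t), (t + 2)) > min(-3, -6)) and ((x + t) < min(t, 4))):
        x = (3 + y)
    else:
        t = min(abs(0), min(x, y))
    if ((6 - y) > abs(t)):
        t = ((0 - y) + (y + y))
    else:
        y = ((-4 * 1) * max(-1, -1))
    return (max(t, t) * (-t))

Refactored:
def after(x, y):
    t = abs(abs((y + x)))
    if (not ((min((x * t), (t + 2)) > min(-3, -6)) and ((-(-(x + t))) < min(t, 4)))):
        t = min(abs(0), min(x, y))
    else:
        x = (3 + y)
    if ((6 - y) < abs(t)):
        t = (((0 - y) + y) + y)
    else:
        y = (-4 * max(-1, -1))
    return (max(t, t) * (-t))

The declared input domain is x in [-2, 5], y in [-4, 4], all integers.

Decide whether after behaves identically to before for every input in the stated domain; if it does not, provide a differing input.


These are not equivalent — on x=-2, y=-1 the outputs split (-1 vs -4).
before: t=3, then ((min((x * t), (t + 2)) > min(-3, -6)) and ((x + t) < min(t, 4))) is false, then t=-2, then ((6 - y) > abs(t)) is true, then t=-1, then returns -1
after: t=3, then (not ((min((x * t), (t + 2)) > min(-3, -6)) and ((-(-(x + t))) < min(t, 4)))) is true, then t=-2, then ((6 - y) < abs(t)) is false, then y=4, then returns -4
verdict: not equivalent; witness: x=-2, y=-1


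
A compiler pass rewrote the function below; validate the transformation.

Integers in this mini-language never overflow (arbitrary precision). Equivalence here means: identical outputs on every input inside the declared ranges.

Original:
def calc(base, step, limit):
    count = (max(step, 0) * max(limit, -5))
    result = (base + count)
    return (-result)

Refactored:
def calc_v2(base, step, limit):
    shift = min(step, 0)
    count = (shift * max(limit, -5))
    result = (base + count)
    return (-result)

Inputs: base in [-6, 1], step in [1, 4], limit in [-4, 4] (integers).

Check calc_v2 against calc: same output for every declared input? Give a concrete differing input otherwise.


There is a counterexample at base=-6, step=1, limit=-4: 10 on one side, 6 on the other.
calc: count = -4; result = -10; return 10
calc_v2: shift = 0; count = 0; result = -6; return 6
verdict: not equivalent; witness: base=-6, step=1, limit=-4


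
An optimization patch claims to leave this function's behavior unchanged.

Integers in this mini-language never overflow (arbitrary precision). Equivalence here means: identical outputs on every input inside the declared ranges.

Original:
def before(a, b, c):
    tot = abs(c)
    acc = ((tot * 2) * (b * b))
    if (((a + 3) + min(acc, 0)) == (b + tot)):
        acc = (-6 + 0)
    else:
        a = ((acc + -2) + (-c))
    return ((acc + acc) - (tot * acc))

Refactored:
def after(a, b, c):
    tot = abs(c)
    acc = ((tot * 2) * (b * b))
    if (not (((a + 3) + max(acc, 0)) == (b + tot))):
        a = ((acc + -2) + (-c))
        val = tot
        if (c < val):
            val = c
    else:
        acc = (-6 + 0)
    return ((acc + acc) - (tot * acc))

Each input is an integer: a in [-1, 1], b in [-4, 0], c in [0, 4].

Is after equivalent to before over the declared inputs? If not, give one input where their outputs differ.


These are not equivalent — on a=-1, b=-2, c=4 the outputs split (12 vs -64).
before: tot becomes 4; next acc becomes 32; next (((a + 3) + min(acc, 0)) == (b + tot)) evaluates to true; next acc becomes -6; next final value 12
after: tot becomes 4; next acc becomes 32; next (not (((a + 3) + max(acc, 0)) == (b + tot))) evaluates to true; next a becomes 26; next val becomes 4; next (c < val) evaluates to false; next final value -64
verdict: not equivalent; witness: a=-1, b=-2, c=4


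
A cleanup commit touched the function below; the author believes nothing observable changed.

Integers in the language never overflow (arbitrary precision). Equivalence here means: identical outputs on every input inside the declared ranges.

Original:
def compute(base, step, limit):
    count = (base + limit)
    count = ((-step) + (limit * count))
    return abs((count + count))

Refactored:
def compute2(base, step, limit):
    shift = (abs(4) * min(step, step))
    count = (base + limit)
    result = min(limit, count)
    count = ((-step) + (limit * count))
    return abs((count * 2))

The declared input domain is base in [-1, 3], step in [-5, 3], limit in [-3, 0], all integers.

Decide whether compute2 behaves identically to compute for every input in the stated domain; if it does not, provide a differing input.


Equivalent — the differences include arithmetic usage differs; local variable names differ; statement counts differ; min/max/abs usage differs; constant usage differs, yet no declared input distinguishes the two.
Spot check at base=2, step=-5, limit=0 — compute: count = 2; count = 5; return 10. compute2: shift = -20; count = 2; result = 0; count = 5; return 10. Both give 10.
Sweeping the whole domain (180 inputs) finds no disagreement.
verdict: equivalent


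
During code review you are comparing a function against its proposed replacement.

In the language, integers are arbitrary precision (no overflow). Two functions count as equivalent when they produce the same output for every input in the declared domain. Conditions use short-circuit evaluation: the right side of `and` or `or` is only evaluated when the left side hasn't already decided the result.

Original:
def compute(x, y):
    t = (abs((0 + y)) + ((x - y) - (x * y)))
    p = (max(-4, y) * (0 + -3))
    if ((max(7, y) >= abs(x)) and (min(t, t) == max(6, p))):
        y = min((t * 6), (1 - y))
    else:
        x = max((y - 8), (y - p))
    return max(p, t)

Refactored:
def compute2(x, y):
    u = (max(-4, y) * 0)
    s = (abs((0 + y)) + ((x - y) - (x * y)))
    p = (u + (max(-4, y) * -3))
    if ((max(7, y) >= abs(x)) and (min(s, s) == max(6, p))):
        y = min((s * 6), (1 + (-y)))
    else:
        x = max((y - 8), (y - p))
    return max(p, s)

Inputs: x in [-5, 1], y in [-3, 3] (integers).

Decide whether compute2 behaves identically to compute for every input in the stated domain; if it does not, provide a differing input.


Changes here: local variable names differ; also arithmetic usage differs; also min/max/abs usage differs; also statement counts differ; also constant usage differs; the full 49-point sweep finds no disagreement.
verdict: equivalent


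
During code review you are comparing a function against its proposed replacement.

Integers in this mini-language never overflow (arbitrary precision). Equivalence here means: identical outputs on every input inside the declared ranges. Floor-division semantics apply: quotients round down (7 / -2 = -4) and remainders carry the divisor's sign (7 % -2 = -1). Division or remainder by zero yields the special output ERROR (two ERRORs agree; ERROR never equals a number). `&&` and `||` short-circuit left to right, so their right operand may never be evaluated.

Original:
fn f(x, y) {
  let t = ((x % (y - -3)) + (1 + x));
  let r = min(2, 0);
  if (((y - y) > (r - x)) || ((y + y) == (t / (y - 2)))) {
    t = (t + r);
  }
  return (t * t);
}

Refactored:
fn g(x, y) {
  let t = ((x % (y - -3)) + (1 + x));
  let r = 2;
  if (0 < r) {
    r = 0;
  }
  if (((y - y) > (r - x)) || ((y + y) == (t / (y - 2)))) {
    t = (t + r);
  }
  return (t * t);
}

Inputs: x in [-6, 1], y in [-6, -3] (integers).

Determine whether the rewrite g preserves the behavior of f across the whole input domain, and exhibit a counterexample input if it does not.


Behavior is preserved: although statement counts differ, and constant usage differs, and min/max/abs usage differs, and comparison usage differs, and branching structure differs, the outputs never diverge.
As a probe, take x=-6, y=-3: f runs division by zero -> ERROR; g runs division by zero -> ERROR; both end at ERROR.
Checked all 32 inputs in the declared domain: the outputs agree on every one.
verdict: equivalent


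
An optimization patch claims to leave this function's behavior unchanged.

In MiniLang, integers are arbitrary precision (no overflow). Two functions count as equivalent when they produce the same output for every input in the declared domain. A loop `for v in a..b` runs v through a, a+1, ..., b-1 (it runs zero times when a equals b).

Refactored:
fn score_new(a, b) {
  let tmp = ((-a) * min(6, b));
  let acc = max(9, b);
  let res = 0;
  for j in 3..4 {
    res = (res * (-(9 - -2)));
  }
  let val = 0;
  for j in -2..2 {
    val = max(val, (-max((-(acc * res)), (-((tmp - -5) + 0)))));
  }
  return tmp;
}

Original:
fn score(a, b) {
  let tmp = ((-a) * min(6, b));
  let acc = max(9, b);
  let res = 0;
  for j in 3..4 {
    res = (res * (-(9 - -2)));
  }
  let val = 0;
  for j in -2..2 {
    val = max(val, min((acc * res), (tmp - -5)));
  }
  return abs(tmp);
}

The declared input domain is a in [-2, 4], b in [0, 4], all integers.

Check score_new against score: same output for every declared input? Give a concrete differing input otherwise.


The rewrite breaks on a=1, b=1, where the results are 1 and -1.
score: tmp = -1; acc = 9; res = 0; [j=3]; res = 0; val = 0; [j=-2]; val = 0; [j=-1]; val = 0; [j=0]; val = 0; [j=1]; val = 0; return 1
score_new: tmp = -1; acc = 9; res = 0; [j=3]; res = 0; val = 0; [j=-2]; val = 0; [j=-1]; val = 0; [j=0]; val = 0; [j=1]; val = 0; return -1
verdict: not equivalent; witness: a=1, b=1


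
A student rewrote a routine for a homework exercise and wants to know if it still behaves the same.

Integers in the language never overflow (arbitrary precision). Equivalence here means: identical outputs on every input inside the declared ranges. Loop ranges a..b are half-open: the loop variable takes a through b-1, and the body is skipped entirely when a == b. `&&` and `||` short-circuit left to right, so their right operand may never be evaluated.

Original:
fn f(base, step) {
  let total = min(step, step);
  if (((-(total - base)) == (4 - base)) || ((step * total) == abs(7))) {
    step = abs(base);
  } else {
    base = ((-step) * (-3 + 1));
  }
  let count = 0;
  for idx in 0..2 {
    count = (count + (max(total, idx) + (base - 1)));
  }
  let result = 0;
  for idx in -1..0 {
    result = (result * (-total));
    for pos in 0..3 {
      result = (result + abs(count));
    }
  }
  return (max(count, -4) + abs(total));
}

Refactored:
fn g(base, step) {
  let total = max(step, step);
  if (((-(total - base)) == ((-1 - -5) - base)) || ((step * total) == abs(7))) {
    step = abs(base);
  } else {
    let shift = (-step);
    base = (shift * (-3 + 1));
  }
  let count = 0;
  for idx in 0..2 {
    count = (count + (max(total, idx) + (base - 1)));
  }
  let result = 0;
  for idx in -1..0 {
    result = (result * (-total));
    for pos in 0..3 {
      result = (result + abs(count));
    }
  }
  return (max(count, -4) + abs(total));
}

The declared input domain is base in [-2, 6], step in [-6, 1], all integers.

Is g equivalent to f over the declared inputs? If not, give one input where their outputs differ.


The suspicious edit (`min(step, step)` became `max(step, step)`) never changes the result for any input inside the declared domain.
One worked example (base=5, step=-3) — f: total := -3 | (((-(total - base)) == (4 - base)) || ((step * total) == abs(7))): false | base := -6 | count := 0 | iter idx=0: | count := -7 | iter idx=1: | count := -13 | result := 0 | iter idx=-1: | result := 0 | iter pos=0: | result := 13 | iter pos=1: | result := 26 | iter pos=2: | result := 39 | result -1; g: total := -3 | (((-(total - base)) == ((-1 - -5) - base)) || ((step * total) == abs(7))): false | shift := 3 | base := -6 | count := 0 | iter idx=0: | count := -7 | iter idx=1: | count := -13 | result := 0 | iter idx=-1: | result := 0 | iter pos=0: | result := 13 | iter pos=1: | result := 26 | iter pos=2: | result := 39 | result -1; agreement on -1.
Checked all 72 inputs in the declared domain: the outputs agree on every one.
verdict: equivalent


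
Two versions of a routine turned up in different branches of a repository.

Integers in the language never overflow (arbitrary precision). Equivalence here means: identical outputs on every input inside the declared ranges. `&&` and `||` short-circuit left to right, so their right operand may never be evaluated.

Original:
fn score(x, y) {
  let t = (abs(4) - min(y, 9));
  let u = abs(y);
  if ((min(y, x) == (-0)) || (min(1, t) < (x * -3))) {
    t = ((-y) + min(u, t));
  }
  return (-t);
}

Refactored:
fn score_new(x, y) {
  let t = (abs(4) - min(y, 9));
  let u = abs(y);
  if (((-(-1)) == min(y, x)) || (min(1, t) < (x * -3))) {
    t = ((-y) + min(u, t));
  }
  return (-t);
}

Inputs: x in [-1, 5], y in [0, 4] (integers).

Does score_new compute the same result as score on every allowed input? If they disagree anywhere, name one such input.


These are not equivalent — on x=0, y=0 the outputs split (0 vs -4).
score: t = 4; u = 0; ((min(y, x) == (-0)) || (min(1, t) < (x * -3))) -> true; t = 0; return 0
score_new: t = 4; u = 0; (((-(-1)) == min(y, x)) || (min(1, t) < (x * -3))) -> false; return -4
verdict: not equivalent; witness: x=0, y=0


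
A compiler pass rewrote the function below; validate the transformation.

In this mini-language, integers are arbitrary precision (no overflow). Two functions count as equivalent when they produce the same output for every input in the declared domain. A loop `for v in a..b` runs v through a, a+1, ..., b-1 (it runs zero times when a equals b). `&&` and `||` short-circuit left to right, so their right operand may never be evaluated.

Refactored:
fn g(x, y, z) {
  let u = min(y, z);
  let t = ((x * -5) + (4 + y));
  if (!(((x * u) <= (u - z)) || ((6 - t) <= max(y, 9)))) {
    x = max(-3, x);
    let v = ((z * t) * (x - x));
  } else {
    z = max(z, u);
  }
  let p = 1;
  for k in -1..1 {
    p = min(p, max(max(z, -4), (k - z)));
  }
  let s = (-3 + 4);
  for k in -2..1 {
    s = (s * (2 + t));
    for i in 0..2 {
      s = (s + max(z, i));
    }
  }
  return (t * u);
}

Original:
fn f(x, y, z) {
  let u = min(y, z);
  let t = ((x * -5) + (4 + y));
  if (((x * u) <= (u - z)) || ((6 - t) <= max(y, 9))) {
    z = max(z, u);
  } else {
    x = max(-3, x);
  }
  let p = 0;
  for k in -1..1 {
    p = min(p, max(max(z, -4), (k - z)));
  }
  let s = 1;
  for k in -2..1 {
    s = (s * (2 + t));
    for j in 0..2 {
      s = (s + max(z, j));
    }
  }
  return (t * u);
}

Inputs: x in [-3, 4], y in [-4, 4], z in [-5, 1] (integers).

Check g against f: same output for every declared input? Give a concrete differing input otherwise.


The one real change (`0` became `1`) has no effect anywhere in the declared ranges; all 504 inputs agree.
verdict: equivalent


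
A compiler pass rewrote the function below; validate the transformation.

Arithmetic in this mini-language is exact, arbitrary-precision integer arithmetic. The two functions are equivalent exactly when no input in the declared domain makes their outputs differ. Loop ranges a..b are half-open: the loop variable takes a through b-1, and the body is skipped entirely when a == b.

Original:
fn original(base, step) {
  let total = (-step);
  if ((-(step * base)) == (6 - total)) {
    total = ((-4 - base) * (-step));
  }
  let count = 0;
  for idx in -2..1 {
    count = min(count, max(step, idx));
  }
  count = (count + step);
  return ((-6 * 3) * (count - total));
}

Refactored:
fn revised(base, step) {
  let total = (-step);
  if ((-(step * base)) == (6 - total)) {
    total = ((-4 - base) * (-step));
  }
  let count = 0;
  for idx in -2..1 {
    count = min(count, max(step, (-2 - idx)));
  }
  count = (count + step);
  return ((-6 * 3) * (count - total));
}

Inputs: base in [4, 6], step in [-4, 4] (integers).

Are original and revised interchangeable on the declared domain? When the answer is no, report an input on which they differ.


Behavior is preserved: although arithmetic usage differs, constant usage differs, the outputs never diverge.
Tracing base=4, step=-4: original: total := 4 | ((-(step * base)) == (6 - total)): false | count := 0 | iter idx=-2: | count := -2 | iter idx=-1: | count := -2 | iter idx=0: | count := -2 | count := -6 | result 180 | revised: total := 4 | ((-(step * base)) == (6 - total)): false | count := 0 | iter idx=-2: | count := 0 | iter idx=-1: | count := -1 | iter idx=0: | count := -2 | count := -6 | result 180 — matching result 180.
An exhaustive pass over the 27 declared inputs shows identical outputs.
verdict: equivalent


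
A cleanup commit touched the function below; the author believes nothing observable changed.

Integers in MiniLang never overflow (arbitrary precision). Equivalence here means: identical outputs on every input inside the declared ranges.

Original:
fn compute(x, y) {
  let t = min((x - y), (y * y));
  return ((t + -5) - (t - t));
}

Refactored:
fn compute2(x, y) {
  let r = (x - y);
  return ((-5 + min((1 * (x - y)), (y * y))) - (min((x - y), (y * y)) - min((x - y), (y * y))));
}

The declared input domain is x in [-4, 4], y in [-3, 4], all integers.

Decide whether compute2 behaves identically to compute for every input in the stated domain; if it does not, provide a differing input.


Differences: constant usage differs, and min/max/abs usage differs, and arithmetic usage differs, and local variable names differ — yet all 72 inputs agree.
verdict: equivalent


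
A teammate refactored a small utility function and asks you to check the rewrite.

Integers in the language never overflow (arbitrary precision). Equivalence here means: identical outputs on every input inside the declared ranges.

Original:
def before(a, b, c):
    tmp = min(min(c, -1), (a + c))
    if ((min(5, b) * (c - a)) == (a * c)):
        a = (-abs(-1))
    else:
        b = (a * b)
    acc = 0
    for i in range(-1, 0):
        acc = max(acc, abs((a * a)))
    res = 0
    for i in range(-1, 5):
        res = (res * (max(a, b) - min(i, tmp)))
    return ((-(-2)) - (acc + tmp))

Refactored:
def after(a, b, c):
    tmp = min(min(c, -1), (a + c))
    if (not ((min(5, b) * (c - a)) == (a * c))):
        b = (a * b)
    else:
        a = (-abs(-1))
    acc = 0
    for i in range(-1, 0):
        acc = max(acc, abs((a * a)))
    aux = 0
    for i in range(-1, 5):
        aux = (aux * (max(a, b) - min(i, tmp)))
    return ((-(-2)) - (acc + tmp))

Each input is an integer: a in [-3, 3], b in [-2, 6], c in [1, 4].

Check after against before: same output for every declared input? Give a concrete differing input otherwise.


Comparing the listings, the differences include: boolean connective usage differs; local variable names differ.
As a probe, take a=-2, b=-1, c=2: before runs tmp := -1 | ((min(5, b) * (c - a)) == (a * c)): true | a := -1 | acc := 0 | iter i=-1: | acc := 1 | res := 0 | iter i=-1: | res := 0 | iter i=0: | res := 0 | iter i=1: | res := 0 | iter i=2: | res := 0 | iter i=3: | res := 0 | iter i=4: | res := 0 | result 2; after runs tmp := -1 | (not ((min(5, b) * (c - a)) == (a * c))): false | a := -1 | acc := 0 | iter i=-1: | acc := 1 | aux := 0 | iter i=-1: | aux := 0 | iter i=0: | aux := 0 | iter i=1: | aux := 0 | iter i=2: | aux := 0 | iter i=3: | aux := 0 | iter i=4: | aux := 0 | result 2; both end at 2.
Every one of the 252 inputs gives matching results.
verdict: equivalent


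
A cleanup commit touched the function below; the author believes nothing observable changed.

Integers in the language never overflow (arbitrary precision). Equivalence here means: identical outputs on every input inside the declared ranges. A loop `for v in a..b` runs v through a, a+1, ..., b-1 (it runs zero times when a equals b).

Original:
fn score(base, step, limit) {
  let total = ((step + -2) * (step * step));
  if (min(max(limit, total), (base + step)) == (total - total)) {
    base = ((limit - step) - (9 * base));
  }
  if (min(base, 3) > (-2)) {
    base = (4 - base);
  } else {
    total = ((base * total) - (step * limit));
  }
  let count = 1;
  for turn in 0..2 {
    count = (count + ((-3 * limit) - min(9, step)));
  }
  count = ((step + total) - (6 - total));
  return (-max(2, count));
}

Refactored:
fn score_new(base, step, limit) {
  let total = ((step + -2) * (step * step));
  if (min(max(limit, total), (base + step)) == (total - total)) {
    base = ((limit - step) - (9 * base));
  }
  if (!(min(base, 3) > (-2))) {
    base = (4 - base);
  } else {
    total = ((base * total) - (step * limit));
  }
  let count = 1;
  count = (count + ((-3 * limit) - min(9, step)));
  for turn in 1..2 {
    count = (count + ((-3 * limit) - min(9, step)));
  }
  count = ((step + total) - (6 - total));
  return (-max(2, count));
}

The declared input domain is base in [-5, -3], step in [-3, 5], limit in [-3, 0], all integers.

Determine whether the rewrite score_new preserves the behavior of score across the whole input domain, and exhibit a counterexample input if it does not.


Consider the input base=-5, step=-3, limit=-3.
score: total becomes -45; next (min(max(limit, total), (base + step)) == (total - total)) evaluates to false; next (min(base, 3) > (-2)) evaluates to false; next total becomes 216; next count becomes 1; next at turn=0:; next count becomes 13; next at turn=1:; next count becomes 25; next count becomes 423; next final value -423
score_new: total becomes -45; next (min(max(limit, total), (base + step)) == (total - total)) evaluates to false; next (!(min(base, 3) > (-2))) evaluates to true; next base becomes 9; next count becomes 1; next count becomes 13; next at turn=1:; next count becomes 25; next count becomes -99; next final value -2
-423 and -2 differ, so these are not the same function on this domain.
verdict: not equivalent; witness: base=-5, step=-3, limit=-3


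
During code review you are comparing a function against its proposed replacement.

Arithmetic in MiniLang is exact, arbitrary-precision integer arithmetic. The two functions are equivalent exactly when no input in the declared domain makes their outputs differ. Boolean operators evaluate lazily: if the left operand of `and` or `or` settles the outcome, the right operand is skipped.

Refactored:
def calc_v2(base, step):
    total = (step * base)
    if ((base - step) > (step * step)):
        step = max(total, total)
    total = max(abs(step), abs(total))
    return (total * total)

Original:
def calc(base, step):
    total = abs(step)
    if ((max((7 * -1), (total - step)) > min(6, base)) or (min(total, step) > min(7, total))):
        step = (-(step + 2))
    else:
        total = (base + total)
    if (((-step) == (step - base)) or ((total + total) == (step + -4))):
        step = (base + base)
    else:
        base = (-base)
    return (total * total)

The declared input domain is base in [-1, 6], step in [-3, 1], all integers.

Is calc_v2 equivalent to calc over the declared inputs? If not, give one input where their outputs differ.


Evaluate both at base=1, step=0.
calc: total := 0 | ((max((7 * -1), (total - step)) > min(6, base)) or (min(total, step) > min(7, total))): false | total := 1 | (((-step) == (step - base)) or ((total + total) == (step + -4))): false | base := -1 | result 1
calc_v2: total := 0 | ((base - step) > (step * step)): true | step := 0 | total := 0 | result 0
1 vs 0 — the two versions disagree here.
verdict: not equivalent; witness: base=1, step=0


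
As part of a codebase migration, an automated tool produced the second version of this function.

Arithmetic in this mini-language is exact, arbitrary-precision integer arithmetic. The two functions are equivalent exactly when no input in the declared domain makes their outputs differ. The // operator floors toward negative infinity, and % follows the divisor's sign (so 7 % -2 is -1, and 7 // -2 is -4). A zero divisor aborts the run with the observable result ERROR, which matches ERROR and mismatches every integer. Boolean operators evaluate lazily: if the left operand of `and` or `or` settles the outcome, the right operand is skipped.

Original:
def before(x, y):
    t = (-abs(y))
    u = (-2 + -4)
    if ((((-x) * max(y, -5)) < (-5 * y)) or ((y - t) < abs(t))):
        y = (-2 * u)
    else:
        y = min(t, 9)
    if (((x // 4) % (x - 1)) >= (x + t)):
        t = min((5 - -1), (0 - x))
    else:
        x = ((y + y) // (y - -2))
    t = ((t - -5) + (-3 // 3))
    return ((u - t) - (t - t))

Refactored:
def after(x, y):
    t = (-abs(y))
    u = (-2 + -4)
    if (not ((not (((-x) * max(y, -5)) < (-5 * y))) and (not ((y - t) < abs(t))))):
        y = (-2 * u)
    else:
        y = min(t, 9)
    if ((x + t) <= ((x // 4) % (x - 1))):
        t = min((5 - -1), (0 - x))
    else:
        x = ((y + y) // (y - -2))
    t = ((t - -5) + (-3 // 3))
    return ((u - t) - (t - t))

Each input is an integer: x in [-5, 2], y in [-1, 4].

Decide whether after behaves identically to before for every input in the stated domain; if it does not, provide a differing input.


The two versions differ — the changes include boolean connective usage differs, plus comparison usage differs.
One worked example (x=0, y=-1) — before: t := -1 | u := -6 | ((((-x) * max(y, -5)) < (-5 * y)) or ((y - t) < abs(t))): true | y := 12 | (((x // 4) % (x - 1)) >= (x + t)): true | t := 0 | t := 4 | result -10; after: t := -1 | u := -6 | (not ((not (((-x) * max(y, -5)) < (-5 * y))) and (not ((y - t) < abs(t))))): true | y := 12 | ((x + t) <= ((x // 4) % (x - 1))): true | t := 0 | t := 4 | result -10; agreement on -10.
Across all 48 domain points the two functions coincide.
verdict: equivalent
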